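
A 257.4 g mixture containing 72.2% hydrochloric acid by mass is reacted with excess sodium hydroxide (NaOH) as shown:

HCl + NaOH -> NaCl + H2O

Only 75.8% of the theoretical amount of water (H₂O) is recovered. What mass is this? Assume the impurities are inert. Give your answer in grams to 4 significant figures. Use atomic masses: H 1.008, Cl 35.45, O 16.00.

Pure HCl available = 257.4 g × 0.722 = 185.84 g.
M(HCl) = 1.008 + 35.45 = 36.458 g/mol.
M(H2O) = 2(1.008) + 16.00 = 18.016 g/mol.
n(HCl) = 185.84 g / 36.458 g/mol = 5.0974 mol.
From the equation the HCl:H2O mole ratio is 1:1, so n(H2O) = 5.0974 × 1/1 = 5.0974 mol.
Mass of H2O = 5.0974 mol × 18.016 g/mol = 91.836 g.
Actual mass collected = 91.836 g × 0.758 = 69.611 g.

69.61 g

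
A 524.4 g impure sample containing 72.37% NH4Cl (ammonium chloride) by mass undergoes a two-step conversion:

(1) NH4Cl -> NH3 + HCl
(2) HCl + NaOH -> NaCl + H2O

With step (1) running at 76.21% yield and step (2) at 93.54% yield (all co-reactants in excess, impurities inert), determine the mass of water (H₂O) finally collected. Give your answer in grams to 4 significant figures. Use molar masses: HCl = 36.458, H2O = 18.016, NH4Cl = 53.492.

Pure NH4Cl = 524.4 × 0.7237 = 379.51 g.
n(NH4Cl) = 379.51 / 53.492 = 7.0947 mol.
Step 1 (NH4Cl:HCl = 1:1): theoretical n(HCl) = 7.0947 mol; at 76.21% yield, n(HCl) = 5.4069 mol.
Step 2 (HCl:H2O = 1:1): theoretical n(H2O) = 5.4069 mol, so theoretical mass = 5.4069 × 18.016 = 97.410 g.
At 93.54% yield, actual mass of H2O = 97.410 × 0.9354 = 91.117 g.

91.12 g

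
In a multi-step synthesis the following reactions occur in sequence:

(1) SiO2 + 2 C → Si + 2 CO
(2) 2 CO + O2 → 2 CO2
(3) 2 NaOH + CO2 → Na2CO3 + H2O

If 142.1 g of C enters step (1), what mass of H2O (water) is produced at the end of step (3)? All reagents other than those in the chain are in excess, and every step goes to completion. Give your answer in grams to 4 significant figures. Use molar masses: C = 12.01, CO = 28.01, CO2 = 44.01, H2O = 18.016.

213.2 g

n(C) = 142.1 / 12.01 = 11.832 mol.
Reaction (1): C→CO ratio 2:2 ⇒ n(CO) = 11.832 mol.
Reaction (2): CO→CO2 ratio 2:2 ⇒ n(CO2) = 11.832 mol.
Reaction (3): CO2→H2O ratio 1:1 ⇒ n(H2O) = 11.832 mol.
Mass of H2O = 11.832 × 18.016 = 213.16 g.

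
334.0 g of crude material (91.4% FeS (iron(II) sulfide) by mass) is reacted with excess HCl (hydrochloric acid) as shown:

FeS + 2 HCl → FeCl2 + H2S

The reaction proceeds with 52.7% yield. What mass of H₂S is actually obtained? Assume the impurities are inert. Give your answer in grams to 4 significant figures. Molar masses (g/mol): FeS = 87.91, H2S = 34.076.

62.36 g

Pure FeS available = 334.0 g × 0.914 = 305.28 g.
n(FeS) = 305.28 g / 87.91 g/mol = 3.4726 mol.
From the equation the FeS:H2S mole ratio is 1:1, so n(H2S) = 3.4726 × 1/1 = 3.4726 mol.
Mass of H2S = 3.4726 mol × 34.076 g/mol = 118.33 g.
Actual mass collected = 118.33 g × 0.527 = 62.361 g.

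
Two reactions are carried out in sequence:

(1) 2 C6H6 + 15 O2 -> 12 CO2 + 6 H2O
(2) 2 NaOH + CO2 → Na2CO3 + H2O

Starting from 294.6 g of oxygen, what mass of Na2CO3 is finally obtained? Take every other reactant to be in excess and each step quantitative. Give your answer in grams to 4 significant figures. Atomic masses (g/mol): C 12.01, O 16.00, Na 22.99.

M(O2) = 2(16.00) = 32.00 g/mol.
M(Na2CO3) = 2(22.99) + 12.01 + 3(16.00) = 105.99 g/mol.
n(O2) = 294.60 / 32.00 = 9.2063 mol.
Step 1 gives a 15:12 ratio of O2 to CO2, so n(CO2) = 7.3650 mol.
In step 2 the CO2:Na2CO3 ratio is 1:1, so n(Na2CO3) = 7.3650 mol.
Mass of Na2CO3 = 7.3650 × 105.99 = 780.62 g.

780.6 g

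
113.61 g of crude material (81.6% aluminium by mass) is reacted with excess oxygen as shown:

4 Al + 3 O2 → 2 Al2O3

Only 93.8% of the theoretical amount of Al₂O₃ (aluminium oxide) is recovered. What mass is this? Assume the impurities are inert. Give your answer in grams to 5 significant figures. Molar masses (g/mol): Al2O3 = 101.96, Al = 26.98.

Pure Al available = 113.61 g × 0.816 = 92.7058 g.
n(Al) = 92.7058 g / 26.98 g/mol = 3.43609 mol.
From the equation the Al:Al2O3 mole ratio is 4:2, so n(Al2O3) = 3.43609 × 2/4 = 1.71805 mol.
Mass of Al2O3 = 1.71805 mol × 101.96 g/mol = 175.172 g.
Actual mass collected = 175.172 g × 0.938 = 164.311 g.

164.31 g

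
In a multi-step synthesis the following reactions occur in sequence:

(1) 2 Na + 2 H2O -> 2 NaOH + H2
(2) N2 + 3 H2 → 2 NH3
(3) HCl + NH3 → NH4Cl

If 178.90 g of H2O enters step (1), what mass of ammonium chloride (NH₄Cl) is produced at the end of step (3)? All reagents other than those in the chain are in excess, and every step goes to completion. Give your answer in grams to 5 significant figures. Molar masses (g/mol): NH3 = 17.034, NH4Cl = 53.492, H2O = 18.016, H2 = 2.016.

177.06 g

n(H2O) = 178.90 / 18.016 = 9.93006 mol.
Reaction (1): H2O→H2 ratio 2:1 ⇒ n(H2) = 4.96503 mol.
Reaction (2): H2→NH3 ratio 3:2 ⇒ n(NH3) = 3.31002 mol.
Reaction (3): NH3→NH4Cl ratio 1:1 ⇒ n(NH4Cl) = 3.31002 mol.
Mass of NH4Cl = 3.31002 × 53.492 = 177.060 g.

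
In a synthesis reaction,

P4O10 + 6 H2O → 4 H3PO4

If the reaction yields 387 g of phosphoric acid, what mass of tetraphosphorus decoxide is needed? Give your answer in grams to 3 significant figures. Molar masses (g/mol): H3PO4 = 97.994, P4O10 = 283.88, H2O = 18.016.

280 g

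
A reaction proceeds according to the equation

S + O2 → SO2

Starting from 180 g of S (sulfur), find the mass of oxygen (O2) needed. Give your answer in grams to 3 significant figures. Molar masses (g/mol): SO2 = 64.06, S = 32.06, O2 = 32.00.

n(S) = 180.0 g / 32.06 g/mol = 5.614 mol.
From the equation the S:O2 mole ratio is 1:1, so n(O2) = 5.614 × 1/1 = 5.614 mol.
Mass of O2 = 5.614 mol × 32.00 g/mol = 179.7 g.

180 g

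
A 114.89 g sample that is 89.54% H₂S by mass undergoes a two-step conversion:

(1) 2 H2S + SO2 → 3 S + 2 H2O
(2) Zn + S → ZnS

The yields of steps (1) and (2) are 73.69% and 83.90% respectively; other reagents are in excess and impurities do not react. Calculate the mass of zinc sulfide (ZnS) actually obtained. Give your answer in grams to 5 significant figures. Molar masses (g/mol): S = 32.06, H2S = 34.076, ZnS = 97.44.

272.80 g

Pure H2S = 114.89 × 0.8954 = 102.873 g.
n(H2S) = 102.873 / 34.076 = 3.01891 mol.
Step 1 (H2S:S = 2:3): theoretical n(S) = 4.52837 mol; at 73.69% yield, n(S) = 3.33696 mol.
Step 2 (S:ZnS = 1:1): theoretical n(ZnS) = 3.33696 mol, so theoretical mass = 3.33696 × 97.44 = 325.153 g.
At 83.90% yield, actual mass of ZnS = 325.153 × 0.8390 = 272.803 g.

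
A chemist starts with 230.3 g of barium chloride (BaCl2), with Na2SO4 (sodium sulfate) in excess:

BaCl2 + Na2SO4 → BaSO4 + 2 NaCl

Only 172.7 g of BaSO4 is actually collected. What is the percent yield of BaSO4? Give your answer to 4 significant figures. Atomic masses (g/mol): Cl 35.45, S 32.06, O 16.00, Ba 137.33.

M(BaCl2) = 137.33 + 2(35.45) = 208.23 g/mol.
M(BaSO4) = 137.33 + 32.06 + 4(16.00) = 233.39 g/mol.
n(BaCl2) = 230.30 g / 208.23 g/mol = 1.1060 mol.
From the equation the BaCl2:BaSO4 mole ratio is 1:1, so n(BaSO4) = 1.1060 × 1/1 = 1.1060 mol.
Mass of BaSO4 = 1.1060 mol × 233.39 g/mol = 258.13 g.
This is the theoretical yield. Percent yield = 172.7 g / 258.13 g × 100% = 66.905%.

66.91 %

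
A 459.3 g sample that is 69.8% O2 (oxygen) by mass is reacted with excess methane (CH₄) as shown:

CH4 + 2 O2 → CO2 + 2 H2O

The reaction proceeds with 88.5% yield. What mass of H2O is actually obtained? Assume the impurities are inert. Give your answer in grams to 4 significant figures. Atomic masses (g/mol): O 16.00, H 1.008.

159.7 g

Pure O2 available = 459.3 g × 0.698 = 320.59 g.
M(O2) = 2(16.00) = 32.00 g/mol.
M(H2O) = 2(1.008) + 16.00 = 18.016 g/mol.
n(O2) = 320.59 g / 32.00 g/mol = 10.018 mol.
From the equation the O2:H2O mole ratio is 2:2, so n(H2O) = 10.018 × 2/2 = 10.018 mol.
Mass of H2O = 10.018 mol × 18.016 g/mol = 180.49 g.
Actual mass collected = 180.49 g × 0.885 = 159.74 g.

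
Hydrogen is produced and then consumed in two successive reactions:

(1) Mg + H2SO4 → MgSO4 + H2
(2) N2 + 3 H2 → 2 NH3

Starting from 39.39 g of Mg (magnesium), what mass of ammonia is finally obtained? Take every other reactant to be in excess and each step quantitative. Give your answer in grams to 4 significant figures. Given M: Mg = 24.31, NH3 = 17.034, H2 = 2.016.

n(Mg) = 39.390 / 24.31 = 1.6203 mol.
Step 1 gives a 1:1 ratio of Mg to H2, so n(H2) = 1.6203 mol.
In step 2 the H2:NH3 ratio is 3:2, so n(NH3) = 1.0802 mol.
Mass of NH3 = 1.0802 × 17.034 = 18.400 g.

18.40 g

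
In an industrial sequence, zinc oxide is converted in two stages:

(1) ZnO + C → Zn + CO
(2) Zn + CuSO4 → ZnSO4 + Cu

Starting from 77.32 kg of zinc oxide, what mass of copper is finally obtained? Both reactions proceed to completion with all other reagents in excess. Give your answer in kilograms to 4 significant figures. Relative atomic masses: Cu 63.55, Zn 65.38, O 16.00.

M(ZnO) = 65.38 + 16.00 = 81.38 g/mol.
M(Cu) = 63.55 g/mol.
77.32 kg = 77320 g.
n(ZnO) = 77320 / 81.38 = 950.11 mol.
Step 1 gives a 1:1 ratio of ZnO to Zn, so n(Zn) = 950.11 mol.
In step 2 the Zn:Cu ratio is 1:1, so n(Cu) = 950.11 mol.
Mass of Cu = 950.11 × 63.55 = 60380 g = 60.38 kg.

60.38 kg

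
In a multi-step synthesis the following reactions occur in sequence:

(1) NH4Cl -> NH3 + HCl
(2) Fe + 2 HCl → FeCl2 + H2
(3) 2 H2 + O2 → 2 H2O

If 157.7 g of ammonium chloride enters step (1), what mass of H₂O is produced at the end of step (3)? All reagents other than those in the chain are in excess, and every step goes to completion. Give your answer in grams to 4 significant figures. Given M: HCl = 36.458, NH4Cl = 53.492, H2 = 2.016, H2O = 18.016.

26.56 g

n(NH4Cl) = 157.7 / 53.492 = 2.9481 mol.
Reaction (1): NH4Cl→HCl ratio 1:1 ⇒ n(HCl) = 2.9481 mol.
Reaction (2): HCl→H2 ratio 2:1 ⇒ n(H2) = 1.4741 mol.
Reaction (3): H2→H2O ratio 2:2 ⇒ n(H2O) = 1.4741 mol.
Mass of H2O = 1.4741 × 18.016 = 26.557 g.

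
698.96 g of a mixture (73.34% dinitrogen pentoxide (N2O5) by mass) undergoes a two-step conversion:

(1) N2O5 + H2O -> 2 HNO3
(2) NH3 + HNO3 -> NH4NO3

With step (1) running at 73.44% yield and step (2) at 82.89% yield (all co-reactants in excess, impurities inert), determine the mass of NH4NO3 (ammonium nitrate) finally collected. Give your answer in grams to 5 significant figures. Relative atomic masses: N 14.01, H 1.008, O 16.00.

Pure N2O5 = 698.96 × 0.7334 = 512.617 g.
M(N2O5) = 2(14.01) + 5(16.00) = 108.02 g/mol.
M(NH4NO3) = 2(14.01) + 4(1.008) + 3(16.00) = 80.052 g/mol.
n(N2O5) = 512.617 / 108.02 = 4.74558 mol.
Step 1 (N2O5:HNO3 = 1:2): theoretical n(HNO3) = 9.49115 mol; at 73.44% yield, n(HNO3) = 6.97030 mol.
Step 2 (HNO3:NH4NO3 = 1:1): theoretical n(NH4NO3) = 6.97030 mol, so theoretical mass = 6.97030 × 80.052 = 557.987 g.
At 82.89% yield, actual mass of NH4NO3 = 557.987 × 0.8289 = 462.515 g.

462.52 g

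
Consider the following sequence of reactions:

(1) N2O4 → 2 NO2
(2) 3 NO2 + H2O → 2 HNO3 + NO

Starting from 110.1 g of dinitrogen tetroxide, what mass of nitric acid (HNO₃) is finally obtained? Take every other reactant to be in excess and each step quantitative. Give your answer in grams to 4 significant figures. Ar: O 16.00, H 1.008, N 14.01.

100.5 g

M(N2O4) = 2(14.01) + 4(16.00) = 92.02 g/mol.
M(HNO3) = 1.008 + 14.01 + 3(16.00) = 63.018 g/mol.
n(N2O4) = 110.10 / 92.02 = 1.1965 mol.
Step 1 gives a 1:2 ratio of N2O4 to NO2, so n(NO2) = 2.3930 mol.
In step 2 the NO2:HNO3 ratio is 3:2, so n(HNO3) = 1.5953 mol.
Mass of HNO3 = 1.5953 × 63.018 = 100.53 g.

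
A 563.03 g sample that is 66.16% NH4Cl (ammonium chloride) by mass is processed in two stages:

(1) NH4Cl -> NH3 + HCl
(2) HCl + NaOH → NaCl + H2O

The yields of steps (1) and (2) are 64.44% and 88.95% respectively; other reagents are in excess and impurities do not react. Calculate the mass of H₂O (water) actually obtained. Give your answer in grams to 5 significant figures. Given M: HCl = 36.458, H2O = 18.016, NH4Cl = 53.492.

71.911 g

Pure NH4Cl = 563.03 × 0.6616 = 372.501 g.
n(NH4Cl) = 372.501 / 53.492 = 6.96367 mol.
Step 1 (NH4Cl:HCl = 1:1): theoretical n(HCl) = 6.96367 mol; at 64.44% yield, n(HCl) = 4.48739 mol.
Step 2 (HCl:H2O = 1:1): theoretical n(H2O) = 4.48739 mol, so theoretical mass = 4.48739 × 18.016 = 80.8448 g.
At 88.95% yield, actual mass of H2O = 80.8448 × 0.8895 = 71.9115 g.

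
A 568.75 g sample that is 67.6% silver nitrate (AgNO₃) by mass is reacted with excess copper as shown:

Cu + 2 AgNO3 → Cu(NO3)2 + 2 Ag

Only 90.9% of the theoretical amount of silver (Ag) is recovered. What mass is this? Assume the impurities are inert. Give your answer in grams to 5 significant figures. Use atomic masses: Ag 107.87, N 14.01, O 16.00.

221.92 g

Pure AgNO3 available = 568.75 g × 0.676 = 384.475 g.
M(AgNO3) = 107.87 + 14.01 + 3(16.00) = 169.88 g/mol.
M(Ag) = 107.87 g/mol.
n(AgNO3) = 384.475 g / 169.88 g/mol = 2.26322 mol.
From the equation the AgNO3:Ag mole ratio is 2:2, so n(Ag) = 2.26322 × 2/2 = 2.26322 mol.
Mass of Ag = 2.26322 mol × 107.87 g/mol = 244.133 g.
Actual mass collected = 244.133 g × 0.909 = 221.917 g.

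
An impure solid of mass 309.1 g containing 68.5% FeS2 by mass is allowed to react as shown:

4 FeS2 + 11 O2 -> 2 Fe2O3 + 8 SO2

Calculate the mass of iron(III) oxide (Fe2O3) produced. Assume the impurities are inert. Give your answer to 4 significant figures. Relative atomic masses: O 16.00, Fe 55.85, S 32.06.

140.9 g

Mass of pure FeS2 = 309.1 g × 0.685 = 211.73 g.
M(FeS2) = 55.85 + 2(32.06) = 119.97 g/mol.
M(Fe2O3) = 2(55.85) + 3(16.00) = 159.70 g/mol.
n(FeS2) = 211.73 g / 119.97 g/mol = 1.7649 mol.
From the equation the FeS2:Fe2O3 mole ratio is 4:2, so n(Fe2O3) = 1.7649 × 2/4 = 0.88244 mol.
Mass of Fe2O3 = 0.88244 mol × 159.70 g/mol = 140.93 g.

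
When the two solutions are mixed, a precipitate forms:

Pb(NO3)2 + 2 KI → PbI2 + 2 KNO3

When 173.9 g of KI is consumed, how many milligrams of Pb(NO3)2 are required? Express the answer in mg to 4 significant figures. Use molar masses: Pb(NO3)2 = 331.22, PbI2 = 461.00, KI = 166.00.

173500 mg

n(KI) = 173.90 g / 166.00 g/mol = 1.0476 mol.
From the equation the KI:Pb(NO3)2 mole ratio is 2:1, so n(Pb(NO3)2) = 1.0476 × 1/2 = 0.52380 mol.
Mass of Pb(NO3)2 = 0.52380 mol × 331.22 g/mol = 173.49 g.
Converting to mg: 173.49 g = 173500 mg.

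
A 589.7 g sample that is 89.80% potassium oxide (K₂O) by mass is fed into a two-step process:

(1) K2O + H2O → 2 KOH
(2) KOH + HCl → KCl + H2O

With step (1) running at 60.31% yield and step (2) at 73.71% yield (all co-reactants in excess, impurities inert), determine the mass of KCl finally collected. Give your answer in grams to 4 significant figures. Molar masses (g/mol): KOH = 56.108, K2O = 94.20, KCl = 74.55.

Pure K2O = 589.7 × 0.8980 = 529.55 g.
n(K2O) = 529.55 / 94.20 = 5.6216 mol.
Step 1 (K2O:KOH = 1:2): theoretical n(KOH) = 11.243 mol; at 60.31% yield, n(KOH) = 6.7807 mol.
Step 2 (KOH:KCl = 1:1): theoretical n(KCl) = 6.7807 mol, so theoretical mass = 6.7807 × 74.55 = 505.50 g.
At 73.71% yield, actual mass of KCl = 505.50 × 0.7371 = 372.61 g.

372.6 g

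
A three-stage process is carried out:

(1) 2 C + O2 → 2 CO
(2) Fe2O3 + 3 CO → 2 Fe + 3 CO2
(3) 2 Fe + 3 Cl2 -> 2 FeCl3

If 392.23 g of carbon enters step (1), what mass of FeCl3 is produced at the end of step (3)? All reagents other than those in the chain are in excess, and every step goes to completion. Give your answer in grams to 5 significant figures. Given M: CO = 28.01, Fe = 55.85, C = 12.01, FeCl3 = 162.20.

n(C) = 392.23 / 12.01 = 32.6586 mol.
Reaction (1): C→CO ratio 2:2 ⇒ n(CO) = 32.6586 mol.
Reaction (2): CO→Fe ratio 3:2 ⇒ n(Fe) = 21.7724 mol.
Reaction (3): Fe→FeCl3 ratio 2:2 ⇒ n(FeCl3) = 21.7724 mol.
Mass of FeCl3 = 21.7724 × 162.20 = 3531.49 g.

3531.5 g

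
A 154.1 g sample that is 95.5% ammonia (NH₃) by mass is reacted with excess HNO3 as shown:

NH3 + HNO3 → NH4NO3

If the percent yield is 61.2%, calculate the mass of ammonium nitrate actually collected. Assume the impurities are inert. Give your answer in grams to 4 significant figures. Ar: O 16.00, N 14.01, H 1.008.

423.3 g

Pure NH3 available = 154.1 g × 0.955 = 147.17 g.
M(NH3) = 14.01 + 3(1.008) = 17.034 g/mol.
M(NH4NO3) = 2(14.01) + 4(1.008) + 3(16.00) = 80.052 g/mol.
n(NH3) = 147.17 g / 17.034 g/mol = 8.6395 mol.
From the equation the NH3:NH4NO3 mole ratio is 1:1, so n(NH4NO3) = 8.6395 × 1/1 = 8.6395 mol.
Mass of NH4NO3 = 8.6395 mol × 80.052 g/mol = 691.61 g.
Actual mass collected = 691.61 g × 0.612 = 423.27 g.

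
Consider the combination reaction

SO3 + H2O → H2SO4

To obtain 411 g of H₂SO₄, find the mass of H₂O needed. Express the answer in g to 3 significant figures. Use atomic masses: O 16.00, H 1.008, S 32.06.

M(H2SO4) = 2(1.008) + 32.06 + 4(16.00) = 98.076 g/mol.
M(H2O) = 2(1.008) + 16.00 = 18.016 g/mol.
n(H2SO4) = 411.0 g / 98.076 g/mol = 4.191 mol.
From the equation the H2SO4:H2O mole ratio is 1:1, so n(H2O) = 4.191 × 1/1 = 4.191 mol.
Mass of H2O = 4.191 mol × 18.016 g/mol = 75.50 g.

75.5 g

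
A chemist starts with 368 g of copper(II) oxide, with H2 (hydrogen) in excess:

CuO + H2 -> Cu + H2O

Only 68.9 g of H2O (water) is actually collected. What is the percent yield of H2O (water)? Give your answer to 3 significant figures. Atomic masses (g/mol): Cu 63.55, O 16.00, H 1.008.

M(CuO) = 63.55 + 16.00 = 79.55 g/mol.
M(H2O) = 2(1.008) + 16.00 = 18.016 g/mol.
n(CuO) = 368.0 g / 79.55 g/mol = 4.626 mol.
From the equation the CuO:H2O mole ratio is 1:1, so n(H2O) = 4.626 × 1/1 = 4.626 mol.
Mass of H2O = 4.626 mol × 18.016 g/mol = 83.34 g.
This is the theoretical yield. Percent yield = 68.9 g / 83.34 g × 100% = 82.67%.

82.7 %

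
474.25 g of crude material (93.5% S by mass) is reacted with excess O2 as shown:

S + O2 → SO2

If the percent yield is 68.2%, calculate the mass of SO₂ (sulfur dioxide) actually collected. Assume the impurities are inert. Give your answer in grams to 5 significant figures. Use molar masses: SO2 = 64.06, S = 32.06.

Pure S available = 474.25 g × 0.935 = 443.424 g.
n(S) = 443.424 g / 32.06 g/mol = 13.8311 mol.
From the equation the S:SO2 mole ratio is 1:1, so n(SO2) = 13.8311 × 1/1 = 13.8311 mol.
Mass of SO2 = 13.8311 mol × 64.06 g/mol = 886.018 g.
Actual mass collected = 886.018 g × 0.682 = 604.264 g.

604.26 g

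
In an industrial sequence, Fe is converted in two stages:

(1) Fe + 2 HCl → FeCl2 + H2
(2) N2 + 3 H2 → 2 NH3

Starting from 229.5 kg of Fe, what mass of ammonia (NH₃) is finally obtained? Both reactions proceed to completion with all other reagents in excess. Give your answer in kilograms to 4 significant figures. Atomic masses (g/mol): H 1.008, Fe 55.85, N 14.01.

M(Fe) = 55.85 g/mol.
M(NH3) = 14.01 + 3(1.008) = 17.034 g/mol.
229.5 kg = 229500 g.
n(Fe) = 229500 / 55.85 = 4109.2 mol.
Step 1 gives a 1:1 ratio of Fe to H2, so n(H2) = 4109.2 mol.
In step 2 the H2:NH3 ratio is 3:2, so n(NH3) = 2739.5 mol.
Mass of NH3 = 2739.5 × 17.034 = 46664 g = 46.66 kg.

46.66 kg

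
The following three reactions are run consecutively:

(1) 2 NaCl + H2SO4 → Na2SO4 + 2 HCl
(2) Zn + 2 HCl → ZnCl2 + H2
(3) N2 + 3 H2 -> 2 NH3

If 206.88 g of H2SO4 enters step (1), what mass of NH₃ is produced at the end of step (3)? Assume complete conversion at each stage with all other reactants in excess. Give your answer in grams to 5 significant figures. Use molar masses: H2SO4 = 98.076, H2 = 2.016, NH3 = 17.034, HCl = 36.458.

n(H2SO4) = 206.88 / 98.076 = 2.10938 mol.
Reaction (1): H2SO4→HCl ratio 1:2 ⇒ n(HCl) = 4.21877 mol.
Reaction (2): HCl→H2 ratio 2:1 ⇒ n(H2) = 2.10938 mol.
Reaction (3): H2→NH3 ratio 3:2 ⇒ n(NH3) = 1.40626 mol.
Mass of NH3 = 1.40626 × 17.034 = 23.9542 g.

23.954 g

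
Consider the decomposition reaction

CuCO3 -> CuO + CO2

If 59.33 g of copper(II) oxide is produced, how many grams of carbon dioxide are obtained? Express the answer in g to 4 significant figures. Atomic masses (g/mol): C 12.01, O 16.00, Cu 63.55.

32.82 g

M(CuO) = 63.55 + 16.00 = 79.55 g/mol.
M(CO2) = 12.01 + 2(16.00) = 44.01 g/mol.
n(CuO) = 59.330 g / 79.55 g/mol = 0.74582 mol.
From the equation the CuO:CO2 mole ratio is 1:1, so n(CO2) = 0.74582 × 1/1 = 0.74582 mol.
Mass of CO2 = 0.74582 mol × 44.01 g/mol = 32.824 g.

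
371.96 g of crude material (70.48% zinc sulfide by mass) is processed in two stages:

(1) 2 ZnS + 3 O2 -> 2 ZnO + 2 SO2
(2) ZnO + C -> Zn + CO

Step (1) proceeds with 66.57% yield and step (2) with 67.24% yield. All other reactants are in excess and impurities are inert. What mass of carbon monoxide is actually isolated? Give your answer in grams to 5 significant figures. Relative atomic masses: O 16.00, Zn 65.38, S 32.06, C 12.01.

Pure ZnS = 371.96 × 0.7048 = 262.157 g.
M(ZnS) = 65.38 + 32.06 = 97.44 g/mol.
M(CO) = 12.01 + 16.00 = 28.01 g/mol.
n(ZnS) = 262.157 / 97.44 = 2.69045 mol.
Step 1 (ZnS:ZnO = 2:2): theoretical n(ZnO) = 2.69045 mol; at 66.57% yield, n(ZnO) = 1.79103 mol.
Step 2 (ZnO:CO = 1:1): theoretical n(CO) = 1.79103 mol, so theoretical mass = 1.79103 × 28.01 = 50.1668 g.
At 67.24% yield, actual mass of CO = 50.1668 × 0.6724 = 33.7322 g.

33.732 g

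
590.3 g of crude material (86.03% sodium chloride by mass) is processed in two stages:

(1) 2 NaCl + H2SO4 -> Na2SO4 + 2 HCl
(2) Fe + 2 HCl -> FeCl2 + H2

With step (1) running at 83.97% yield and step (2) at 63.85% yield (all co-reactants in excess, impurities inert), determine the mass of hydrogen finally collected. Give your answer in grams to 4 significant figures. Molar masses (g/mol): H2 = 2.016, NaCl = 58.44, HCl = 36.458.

4.696 g

Pure NaCl = 590.3 × 0.8603 = 507.84 g.
n(NaCl) = 507.84 / 58.44 = 8.6899 mol.
Step 1 (NaCl:HCl = 2:2): theoretical n(HCl) = 8.6899 mol; at 83.97% yield, n(HCl) = 7.2969 mol.
Step 2 (HCl:H2 = 2:1): theoretical n(H2) = 3.6484 mol, so theoretical mass = 3.6484 × 2.016 = 7.3552 g.
At 63.85% yield, actual mass of H2 = 7.3552 × 0.6385 = 4.6963 g.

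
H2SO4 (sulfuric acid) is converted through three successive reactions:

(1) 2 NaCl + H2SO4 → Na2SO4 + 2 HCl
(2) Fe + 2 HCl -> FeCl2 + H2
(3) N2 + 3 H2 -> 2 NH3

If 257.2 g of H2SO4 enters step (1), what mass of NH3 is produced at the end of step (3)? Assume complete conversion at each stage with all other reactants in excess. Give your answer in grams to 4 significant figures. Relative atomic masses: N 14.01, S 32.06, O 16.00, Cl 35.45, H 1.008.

M(H2SO4) = 2(1.008) + 32.06 + 4(16.00) = 98.076 g/mol.
M(NH3) = 14.01 + 3(1.008) = 17.034 g/mol.
n(H2SO4) = 257.2 / 98.076 = 2.6225 mol.
Reaction (1): H2SO4→HCl ratio 1:2 ⇒ n(HCl) = 5.2449 mol.
Reaction (2): HCl→H2 ratio 2:1 ⇒ n(H2) = 2.6225 mol.
Reaction (3): H2→NH3 ratio 3:2 ⇒ n(NH3) = 1.7483 mol.
Mass of NH3 = 1.7483 × 17.034 = 29.781 g.

29.78 g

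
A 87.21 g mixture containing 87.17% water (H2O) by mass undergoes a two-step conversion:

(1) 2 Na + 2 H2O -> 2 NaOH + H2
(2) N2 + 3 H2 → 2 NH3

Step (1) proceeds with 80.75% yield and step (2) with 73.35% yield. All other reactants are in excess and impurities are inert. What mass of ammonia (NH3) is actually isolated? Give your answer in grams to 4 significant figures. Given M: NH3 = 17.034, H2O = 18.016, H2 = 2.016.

14.19 g

Pure H2O = 87.21 × 0.8717 = 76.021 g.
n(H2O) = 76.021 / 18.016 = 4.2196 mol.
Step 1 (H2O:H2 = 2:1): theoretical n(H2) = 2.1098 mol; at 80.75% yield, n(H2) = 1.7037 mol.
Step 2 (H2:NH3 = 3:2): theoretical n(NH3) = 1.1358 mol, so theoretical mass = 1.1358 × 17.034 = 19.347 g.
At 73.35% yield, actual mass of NH3 = 19.347 × 0.7335 = 14.191 g.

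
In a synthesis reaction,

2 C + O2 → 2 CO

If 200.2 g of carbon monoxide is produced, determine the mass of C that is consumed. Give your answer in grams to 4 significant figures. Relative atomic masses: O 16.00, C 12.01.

85.84 g

M(CO) = 12.01 + 16.00 = 28.01 g/mol.
M(C) = 12.01 g/mol.
n(CO) = 200.20 g / 28.01 g/mol = 7.1474 mol.
From the equation the CO:C mole ratio is 2:2, so n(C) = 7.1474 × 2/2 = 7.1474 mol.
Mass of C = 7.1474 mol × 12.01 g/mol = 85.841 g.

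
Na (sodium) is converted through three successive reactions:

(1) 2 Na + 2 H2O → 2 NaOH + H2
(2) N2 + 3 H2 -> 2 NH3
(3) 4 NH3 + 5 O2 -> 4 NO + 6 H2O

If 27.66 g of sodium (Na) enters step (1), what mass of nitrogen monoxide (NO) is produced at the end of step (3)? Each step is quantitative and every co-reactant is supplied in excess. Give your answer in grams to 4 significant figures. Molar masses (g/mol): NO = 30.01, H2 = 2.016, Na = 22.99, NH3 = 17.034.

n(Na) = 27.66 / 22.99 = 1.2031 mol.
Reaction (1): Na→H2 ratio 2:1 ⇒ n(H2) = 0.60157 mol.
Reaction (2): H2→NH3 ratio 3:2 ⇒ n(NH3) = 0.40104 mol.
Reaction (3): NH3→NO ratio 4:4 ⇒ n(NO) = 0.40104 mol.
Mass of NO = 0.40104 × 30.01 = 12.035 g.

12.04 g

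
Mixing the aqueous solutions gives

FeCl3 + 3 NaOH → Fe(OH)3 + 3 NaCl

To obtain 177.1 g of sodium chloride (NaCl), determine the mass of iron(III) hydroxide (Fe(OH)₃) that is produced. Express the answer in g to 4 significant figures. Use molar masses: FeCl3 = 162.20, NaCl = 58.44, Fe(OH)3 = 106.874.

108.0 g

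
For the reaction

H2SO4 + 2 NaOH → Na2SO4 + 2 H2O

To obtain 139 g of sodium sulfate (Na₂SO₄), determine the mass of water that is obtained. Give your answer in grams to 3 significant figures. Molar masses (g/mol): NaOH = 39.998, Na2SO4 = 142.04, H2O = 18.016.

n(Na2SO4) = 139.0 g / 142.04 g/mol = 0.9786 mol.
From the equation the Na2SO4:H2O mole ratio is 1:2, so n(H2O) = 0.9786 × 2/1 = 1.957 mol.
Mass of H2O = 1.957 mol × 18.016 g/mol = 35.26 g.

35.3 g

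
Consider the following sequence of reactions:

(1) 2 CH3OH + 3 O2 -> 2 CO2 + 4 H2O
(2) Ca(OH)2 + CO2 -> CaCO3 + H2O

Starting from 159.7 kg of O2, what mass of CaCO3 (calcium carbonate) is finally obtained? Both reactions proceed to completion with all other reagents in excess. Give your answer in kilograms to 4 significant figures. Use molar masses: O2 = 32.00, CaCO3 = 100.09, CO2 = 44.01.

333.0 kg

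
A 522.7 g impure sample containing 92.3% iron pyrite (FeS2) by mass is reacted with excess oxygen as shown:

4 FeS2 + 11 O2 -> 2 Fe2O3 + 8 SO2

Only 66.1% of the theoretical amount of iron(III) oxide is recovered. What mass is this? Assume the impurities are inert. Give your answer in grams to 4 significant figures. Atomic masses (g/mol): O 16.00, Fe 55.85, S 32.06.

Pure FeS2 available = 522.7 g × 0.923 = 482.45 g.
M(FeS2) = 55.85 + 2(32.06) = 119.97 g/mol.
M(Fe2O3) = 2(55.85) + 3(16.00) = 159.70 g/mol.
n(FeS2) = 482.45 g / 119.97 g/mol = 4.0214 mol.
From the equation the FeS2:Fe2O3 mole ratio is 4:2, so n(Fe2O3) = 4.0214 × 2/4 = 2.0107 mol.
Mass of Fe2O3 = 2.0107 mol × 159.70 g/mol = 321.11 g.
Actual mass collected = 321.11 g × 0.661 = 212.25 g.

212.3 g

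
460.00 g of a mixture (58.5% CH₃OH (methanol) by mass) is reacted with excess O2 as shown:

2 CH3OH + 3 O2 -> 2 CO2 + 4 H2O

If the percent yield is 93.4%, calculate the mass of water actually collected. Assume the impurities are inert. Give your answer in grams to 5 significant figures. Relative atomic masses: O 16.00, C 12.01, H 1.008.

282.64 g

Pure CH3OH available = 460.00 g × 0.585 = 269.100 g.
M(CH3OH) = 12.01 + 4(1.008) + 16.00 = 32.042 g/mol.
M(H2O) = 2(1.008) + 16.00 = 18.016 g/mol.
n(CH3OH) = 269.100 g / 32.042 g/mol = 8.39835 mol.
From the equation the CH3OH:H2O mole ratio is 2:4, so n(H2O) = 8.39835 × 4/2 = 16.7967 mol.
Mass of H2O = 16.7967 mol × 18.016 g/mol = 302.609 g.
Actual mass collected = 302.609 g × 0.934 = 282.637 g.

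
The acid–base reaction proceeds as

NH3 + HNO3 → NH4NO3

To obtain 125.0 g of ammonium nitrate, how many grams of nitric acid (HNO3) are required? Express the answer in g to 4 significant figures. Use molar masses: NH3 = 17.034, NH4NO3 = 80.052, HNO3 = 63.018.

98.40 g

n(NH4NO3) = 125.00 g / 80.052 g/mol = 1.5615 mol.
From the equation the NH4NO3:HNO3 mole ratio is 1:1, so n(HNO3) = 1.5615 × 1/1 = 1.5615 mol.
Mass of HNO3 = 1.5615 mol × 63.018 g/mol = 98.402 g.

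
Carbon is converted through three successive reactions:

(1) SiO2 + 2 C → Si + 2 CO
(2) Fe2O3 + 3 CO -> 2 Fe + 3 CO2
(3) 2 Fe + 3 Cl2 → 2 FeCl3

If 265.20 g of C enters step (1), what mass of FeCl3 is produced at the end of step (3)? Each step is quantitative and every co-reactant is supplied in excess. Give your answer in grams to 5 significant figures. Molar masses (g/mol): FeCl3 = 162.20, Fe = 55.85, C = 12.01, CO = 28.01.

2387.8 g

n(C) = 265.20 / 12.01 = 22.0816 mol.
Reaction (1): C→CO ratio 2:2 ⇒ n(CO) = 22.0816 mol.
Reaction (2): CO→Fe ratio 3:2 ⇒ n(Fe) = 14.7211 mol.
Reaction (3): Fe→FeCl3 ratio 2:2 ⇒ n(FeCl3) = 14.7211 mol.
Mass of FeCl3 = 14.7211 × 162.20 = 2387.76 g.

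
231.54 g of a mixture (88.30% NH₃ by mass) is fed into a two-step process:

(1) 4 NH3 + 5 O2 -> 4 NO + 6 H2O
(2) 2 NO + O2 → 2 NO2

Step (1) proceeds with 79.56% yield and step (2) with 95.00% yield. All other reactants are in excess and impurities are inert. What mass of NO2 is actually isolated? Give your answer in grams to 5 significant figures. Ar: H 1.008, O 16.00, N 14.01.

Pure NH3 = 231.54 × 0.8830 = 204.450 g.
M(NH3) = 14.01 + 3(1.008) = 17.034 g/mol.
M(NO2) = 14.01 + 2(16.00) = 46.01 g/mol.
n(NH3) = 204.450 / 17.034 = 12.0025 mol.
Step 1 (NH3:NO = 4:4): theoretical n(NO) = 12.0025 mol; at 79.56% yield, n(NO) = 9.54915 mol.
Step 2 (NO:NO2 = 2:2): theoretical n(NO2) = 9.54915 mol, so theoretical mass = 9.54915 × 46.01 = 439.357 g.
At 95.00% yield, actual mass of NO2 = 439.357 × 0.9500 = 417.389 g.

417.39 g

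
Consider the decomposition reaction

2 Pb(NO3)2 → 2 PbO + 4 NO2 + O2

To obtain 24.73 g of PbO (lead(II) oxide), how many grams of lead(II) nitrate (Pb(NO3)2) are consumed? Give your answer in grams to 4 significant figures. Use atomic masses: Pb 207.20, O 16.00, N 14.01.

M(PbO) = 207.20 + 16.00 = 223.20 g/mol.
M(Pb(NO3)2) = 207.20 + 2(14.01) + 6(16.00) = 331.22 g/mol.
n(PbO) = 24.730 g / 223.20 g/mol = 0.11080 mol.
From the equation the PbO:Pb(NO3)2 mole ratio is 2:2, so n(Pb(NO3)2) = 0.11080 × 2/2 = 0.11080 mol.
Mass of Pb(NO3)2 = 0.11080 mol × 331.22 g/mol = 36.698 g.

36.70 g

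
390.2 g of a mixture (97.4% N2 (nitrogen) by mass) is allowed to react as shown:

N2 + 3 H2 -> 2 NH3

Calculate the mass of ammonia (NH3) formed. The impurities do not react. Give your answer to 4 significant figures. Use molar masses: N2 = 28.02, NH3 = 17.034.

462.1 g

Mass of pure N2 = 390.2 g × 0.974 = 380.05 g.
n(N2) = 380.05 g / 28.02 g/mol = 13.564 mol.
From the equation the N2:NH3 mole ratio is 1:2, so n(NH3) = 13.564 × 2/1 = 27.127 mol.
Mass of NH3 = 27.127 mol × 17.034 g/mol = 462.09 g.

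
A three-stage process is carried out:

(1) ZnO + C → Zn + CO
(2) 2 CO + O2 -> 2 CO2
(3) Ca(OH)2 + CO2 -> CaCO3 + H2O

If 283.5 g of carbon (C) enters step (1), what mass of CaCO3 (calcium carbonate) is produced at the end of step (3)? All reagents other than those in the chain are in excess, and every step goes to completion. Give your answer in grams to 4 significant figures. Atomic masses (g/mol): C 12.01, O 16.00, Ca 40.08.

2363 g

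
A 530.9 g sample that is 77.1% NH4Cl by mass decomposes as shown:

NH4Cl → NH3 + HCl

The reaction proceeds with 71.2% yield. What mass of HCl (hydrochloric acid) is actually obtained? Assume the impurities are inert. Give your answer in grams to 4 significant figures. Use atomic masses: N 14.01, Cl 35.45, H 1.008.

198.6 g

Pure NH4Cl available = 530.9 g × 0.771 = 409.32 g.
M(NH4Cl) = 14.01 + 4(1.008) + 35.45 = 53.492 g/mol.
M(HCl) = 1.008 + 35.45 = 36.458 g/mol.
n(NH4Cl) = 409.32 g / 53.492 g/mol = 7.6521 mol.
From the equation the NH4Cl:HCl mole ratio is 1:1, so n(HCl) = 7.6521 × 1/1 = 7.6521 mol.
Mass of HCl = 7.6521 mol × 36.458 g/mol = 278.98 g.
Actual mass collected = 278.98 g × 0.712 = 198.63 g.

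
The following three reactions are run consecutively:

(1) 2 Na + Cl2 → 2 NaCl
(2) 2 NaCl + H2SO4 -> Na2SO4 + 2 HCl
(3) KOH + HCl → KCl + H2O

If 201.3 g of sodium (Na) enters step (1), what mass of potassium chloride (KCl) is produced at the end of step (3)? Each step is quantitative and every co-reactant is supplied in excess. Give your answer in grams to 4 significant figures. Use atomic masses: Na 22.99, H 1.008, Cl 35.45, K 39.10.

652.8 g

M(Na) = 22.99 g/mol.
M(KCl) = 39.10 + 35.45 = 74.55 g/mol.
n(Na) = 201.3 / 22.99 = 8.7560 mol.
Reaction (1): Na→NaCl ratio 2:2 ⇒ n(NaCl) = 8.7560 mol.
Reaction (2): NaCl→HCl ratio 2:2 ⇒ n(HCl) = 8.7560 mol.
Reaction (3): HCl→KCl ratio 1:1 ⇒ n(KCl) = 8.7560 mol.
Mass of KCl = 8.7560 × 74.55 = 652.76 g.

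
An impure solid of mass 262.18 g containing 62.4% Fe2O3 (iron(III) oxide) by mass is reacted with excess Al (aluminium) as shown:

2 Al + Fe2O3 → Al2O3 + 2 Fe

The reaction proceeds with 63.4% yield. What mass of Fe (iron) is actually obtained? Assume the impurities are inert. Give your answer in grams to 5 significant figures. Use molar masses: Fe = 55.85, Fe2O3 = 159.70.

72.547 g

Pure Fe2O3 available = 262.18 g × 0.624 = 163.600 g.
n(Fe2O3) = 163.600 g / 159.70 g/mol = 1.02442 mol.
From the equation the Fe2O3:Fe mole ratio is 1:2, so n(Fe) = 1.02442 × 2/1 = 2.04885 mol.
Mass of Fe = 2.04885 mol × 55.85 g/mol = 114.428 g.
Actual mass collected = 114.428 g × 0.634 = 72.5474 g.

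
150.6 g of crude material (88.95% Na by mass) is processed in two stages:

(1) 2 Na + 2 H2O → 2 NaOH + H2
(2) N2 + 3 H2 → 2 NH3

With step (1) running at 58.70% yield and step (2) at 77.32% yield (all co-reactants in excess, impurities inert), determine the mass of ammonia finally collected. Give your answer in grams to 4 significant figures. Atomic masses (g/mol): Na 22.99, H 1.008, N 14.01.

15.02 g

Pure Na = 150.6 × 0.8895 = 133.96 g.
M(Na) = 22.99 g/mol.
M(NH3) = 14.01 + 3(1.008) = 17.034 g/mol.
n(Na) = 133.96 / 22.99 = 5.8268 mol.
Step 1 (Na:H2 = 2:1): theoretical n(H2) = 2.9134 mol; at 58.70% yield, n(H2) = 1.7102 mol.
Step 2 (H2:NH3 = 3:2): theoretical n(NH3) = 1.1401 mol, so theoretical mass = 1.1401 × 17.034 = 19.421 g.
At 77.32% yield, actual mass of NH3 = 19.421 × 0.7732 = 15.016 g.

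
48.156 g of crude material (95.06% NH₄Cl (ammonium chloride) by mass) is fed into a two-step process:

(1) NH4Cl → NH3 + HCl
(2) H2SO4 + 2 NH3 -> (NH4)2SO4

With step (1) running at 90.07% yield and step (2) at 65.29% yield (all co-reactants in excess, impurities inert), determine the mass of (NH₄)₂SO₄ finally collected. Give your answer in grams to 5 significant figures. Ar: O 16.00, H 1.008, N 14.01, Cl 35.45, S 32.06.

33.251 g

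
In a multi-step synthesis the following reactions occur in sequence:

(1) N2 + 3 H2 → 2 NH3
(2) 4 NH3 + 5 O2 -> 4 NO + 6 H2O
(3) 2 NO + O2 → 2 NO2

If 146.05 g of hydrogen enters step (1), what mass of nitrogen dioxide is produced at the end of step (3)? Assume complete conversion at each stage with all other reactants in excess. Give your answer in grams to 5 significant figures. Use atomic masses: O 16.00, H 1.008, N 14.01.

M(H2) = 2(1.008) = 2.016 g/mol.
M(NO2) = 14.01 + 2(16.00) = 46.01 g/mol.
n(H2) = 146.05 / 2.016 = 72.4454 mol.
Reaction (1): H2→NH3 ratio 3:2 ⇒ n(NH3) = 48.2970 mol.
Reaction (2): NH3→NO ratio 4:4 ⇒ n(NO) = 48.2970 mol.
Reaction (3): NO→NO2 ratio 2:2 ⇒ n(NO2) = 48.2970 mol.
Mass of NO2 = 48.2970 × 46.01 = 2222.14 g.

2222.1 g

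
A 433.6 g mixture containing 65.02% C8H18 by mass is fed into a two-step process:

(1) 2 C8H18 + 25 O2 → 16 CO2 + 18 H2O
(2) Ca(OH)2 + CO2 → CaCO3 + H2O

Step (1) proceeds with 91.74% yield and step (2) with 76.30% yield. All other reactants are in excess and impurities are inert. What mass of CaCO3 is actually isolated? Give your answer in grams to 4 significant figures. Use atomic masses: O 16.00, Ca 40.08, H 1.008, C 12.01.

1383 g

Pure C8H18 = 433.6 × 0.6502 = 281.93 g.
M(C8H18) = 8(12.01) + 18(1.008) = 114.224 g/mol.
M(CaCO3) = 40.08 + 12.01 + 3(16.00) = 100.09 g/mol.
n(C8H18) = 281.93 / 114.224 = 2.4682 mol.
Step 1 (C8H18:CO2 = 2:16): theoretical n(CO2) = 19.746 mol; at 91.74% yield, n(CO2) = 18.115 mol.
Step 2 (CO2:CaCO3 = 1:1): theoretical n(CaCO3) = 18.115 mol, so theoretical mass = 18.115 × 100.09 = 1813.1 g.
At 76.30% yield, actual mass of CaCO3 = 1813.1 × 0.7630 = 1383.4 g.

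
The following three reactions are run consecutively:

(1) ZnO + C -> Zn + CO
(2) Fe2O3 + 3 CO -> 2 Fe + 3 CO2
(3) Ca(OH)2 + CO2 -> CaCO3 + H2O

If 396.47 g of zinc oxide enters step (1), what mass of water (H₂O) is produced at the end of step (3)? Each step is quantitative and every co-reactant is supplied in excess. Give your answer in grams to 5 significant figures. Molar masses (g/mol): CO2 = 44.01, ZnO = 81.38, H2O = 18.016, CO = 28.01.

87.771 g

n(ZnO) = 396.47 / 81.38 = 4.87184 mol.
Reaction (1): ZnO→CO ratio 1:1 ⇒ n(CO) = 4.87184 mol.
Reaction (2): CO→CO2 ratio 3:3 ⇒ n(CO2) = 4.87184 mol.
Reaction (3): CO2→H2O ratio 1:1 ⇒ n(H2O) = 4.87184 mol.
Mass of H2O = 4.87184 × 18.016 = 87.7710 g.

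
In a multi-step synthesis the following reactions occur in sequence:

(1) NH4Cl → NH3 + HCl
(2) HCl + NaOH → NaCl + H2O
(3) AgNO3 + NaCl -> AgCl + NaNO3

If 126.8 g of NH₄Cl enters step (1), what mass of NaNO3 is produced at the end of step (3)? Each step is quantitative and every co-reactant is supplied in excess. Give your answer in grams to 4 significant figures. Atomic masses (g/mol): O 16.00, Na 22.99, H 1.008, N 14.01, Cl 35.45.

M(NH4Cl) = 14.01 + 4(1.008) + 35.45 = 53.492 g/mol.
M(NaNO3) = 22.99 + 14.01 + 3(16.00) = 85.00 g/mol.
n(NH4Cl) = 126.8 / 53.492 = 2.3704 mol.
Reaction (1): NH4Cl→HCl ratio 1:1 ⇒ n(HCl) = 2.3704 mol.
Reaction (2): HCl→NaCl ratio 1:1 ⇒ n(NaCl) = 2.3704 mol.
Reaction (3): NaCl→NaNO3 ratio 1:1 ⇒ n(NaNO3) = 2.3704 mol.
Mass of NaNO3 = 2.3704 × 85.00 = 201.49 g.

201.5 g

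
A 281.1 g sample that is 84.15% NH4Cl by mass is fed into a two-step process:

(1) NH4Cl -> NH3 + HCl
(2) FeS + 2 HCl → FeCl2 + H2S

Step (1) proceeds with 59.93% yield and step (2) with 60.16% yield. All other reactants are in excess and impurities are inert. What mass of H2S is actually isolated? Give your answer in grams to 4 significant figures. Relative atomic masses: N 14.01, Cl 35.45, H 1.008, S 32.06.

27.16 g

Pure NH4Cl = 281.1 × 0.8415 = 236.55 g.
M(NH4Cl) = 14.01 + 4(1.008) + 35.45 = 53.492 g/mol.
M(H2S) = 2(1.008) + 32.06 = 34.076 g/mol.
n(NH4Cl) = 236.55 / 53.492 = 4.4221 mol.
Step 1 (NH4Cl:HCl = 1:1): theoretical n(HCl) = 4.4221 mol; at 59.93% yield, n(HCl) = 2.6501 mol.
Step 2 (HCl:H2S = 2:1): theoretical n(H2S) = 1.3251 mol, so theoretical mass = 1.3251 × 34.076 = 45.153 g.
At 60.16% yield, actual mass of H2S = 45.153 × 0.6016 = 27.164 g.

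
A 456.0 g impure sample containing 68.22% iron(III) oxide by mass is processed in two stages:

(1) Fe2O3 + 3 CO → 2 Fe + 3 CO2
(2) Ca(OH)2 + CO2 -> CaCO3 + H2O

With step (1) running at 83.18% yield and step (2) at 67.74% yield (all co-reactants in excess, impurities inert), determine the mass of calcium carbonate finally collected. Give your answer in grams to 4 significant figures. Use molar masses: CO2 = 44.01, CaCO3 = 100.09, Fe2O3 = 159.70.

Pure Fe2O3 = 456.0 × 0.6822 = 311.08 g.
n(Fe2O3) = 311.08 / 159.70 = 1.9479 mol.
Step 1 (Fe2O3:CO2 = 1:3): theoretical n(CO2) = 5.8438 mol; at 83.18% yield, n(CO2) = 4.8608 mol.
Step 2 (CO2:CaCO3 = 1:1): theoretical n(CaCO3) = 4.8608 mol, so theoretical mass = 4.8608 × 100.09 = 486.52 g.
At 67.74% yield, actual mass of CaCO3 = 486.52 × 0.6774 = 329.57 g.

329.6 g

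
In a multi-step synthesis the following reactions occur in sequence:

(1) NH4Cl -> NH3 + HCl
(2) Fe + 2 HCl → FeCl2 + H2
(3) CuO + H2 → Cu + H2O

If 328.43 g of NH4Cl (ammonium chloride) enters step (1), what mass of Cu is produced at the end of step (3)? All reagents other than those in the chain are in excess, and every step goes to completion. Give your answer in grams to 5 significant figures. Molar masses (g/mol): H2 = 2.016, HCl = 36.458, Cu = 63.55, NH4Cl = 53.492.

n(NH4Cl) = 328.43 / 53.492 = 6.13980 mol.
Reaction (1): NH4Cl→HCl ratio 1:1 ⇒ n(HCl) = 6.13980 mol.
Reaction (2): HCl→H2 ratio 2:1 ⇒ n(H2) = 3.06990 mol.
Reaction (3): H2→Cu ratio 1:1 ⇒ n(Cu) = 3.06990 mol.
Mass of Cu = 3.06990 × 63.55 = 195.092 g.

195.09 g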